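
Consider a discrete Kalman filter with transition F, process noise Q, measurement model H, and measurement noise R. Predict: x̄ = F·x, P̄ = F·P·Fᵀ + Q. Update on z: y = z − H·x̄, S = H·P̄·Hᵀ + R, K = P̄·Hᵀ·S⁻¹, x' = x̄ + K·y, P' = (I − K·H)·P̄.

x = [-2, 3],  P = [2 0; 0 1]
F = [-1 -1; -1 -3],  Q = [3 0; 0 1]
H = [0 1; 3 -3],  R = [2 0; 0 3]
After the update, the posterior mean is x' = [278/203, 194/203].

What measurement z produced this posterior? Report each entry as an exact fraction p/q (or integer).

z = [2, 1]

x̄ = F·x = [-1, -7]
P̄ = F·P·Fᵀ + Q = [6 5; 5 12]
S = H·P̄·Hᵀ + R = [14 -21; -21 75]
K = P̄·Hᵀ·S⁻¹ = [146/203 7/29; 153/203 -2/29]
x' − x̄ = [481/203, 1615/203] = K·y
y = (KᵀK)⁻¹·Kᵀ·(x' − x̄) = [9, -17]
z = y + H·x̄ = [9, -17] + [-7, 18] = [2, 1]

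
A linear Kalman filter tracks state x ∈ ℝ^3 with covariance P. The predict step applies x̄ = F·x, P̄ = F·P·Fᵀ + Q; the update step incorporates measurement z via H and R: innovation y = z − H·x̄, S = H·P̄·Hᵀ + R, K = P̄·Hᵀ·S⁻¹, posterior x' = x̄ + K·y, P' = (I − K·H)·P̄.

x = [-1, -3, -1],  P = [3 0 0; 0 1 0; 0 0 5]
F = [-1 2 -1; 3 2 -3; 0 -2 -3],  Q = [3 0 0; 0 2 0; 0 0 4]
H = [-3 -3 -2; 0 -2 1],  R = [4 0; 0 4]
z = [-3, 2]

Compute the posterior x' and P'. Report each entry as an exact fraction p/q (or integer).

x̄ = F·x = [-4, -6, 9]
P̄ = F·P·Fᵀ + Q = [15 10 11; 10 78 41; 11 41 53]
y = z − H·x̄ = [-15, -19]
S = H·P̄·Hᵀ + R = [1857 430; 430 205]
K = P̄·Hᵀ·S⁻¹ = [-3203/39157 24997/195785; -4296/39157 -12955/39157; -8248/39157 58807/195785]
x' = x̄ + K·y = [-1017858/195785, 75643/39157, 1263332/195785]
P' = (I − K·H)·P̄ = [1608293/195785 -141737/39157 -1317382/195785; -141737/39157 78005/39157 104190/39157; -1317382/195785 104190/39157 1277128/195785]

x' = [-1017858/195785, 75643/39157, 1263332/195785]
P' = [1608293/195785 -141737/39157 -1317382/195785; -141737/39157 78005/39157 104190/39157; -1317382/195785 104190/39157 1277128/195785]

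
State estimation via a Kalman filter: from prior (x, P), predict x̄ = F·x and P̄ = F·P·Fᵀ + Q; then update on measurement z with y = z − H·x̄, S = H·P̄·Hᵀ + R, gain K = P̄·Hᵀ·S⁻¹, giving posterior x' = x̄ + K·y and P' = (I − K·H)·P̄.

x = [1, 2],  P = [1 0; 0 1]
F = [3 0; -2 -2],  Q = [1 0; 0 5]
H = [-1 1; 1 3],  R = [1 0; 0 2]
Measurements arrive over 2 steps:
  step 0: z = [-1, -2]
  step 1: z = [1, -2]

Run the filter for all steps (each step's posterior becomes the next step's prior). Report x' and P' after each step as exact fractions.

step 0: x̄ = F·x = [3, -6]
step 0: P̄ = F·P·Fᵀ + Q = [10 -6; -6 13]
step 0: y = z − H·x̄ = [8, 13]
step 0: S = H·P̄·Hᵀ + R = [36 41; 41 93]
step 0: K = P̄·Hᵀ·S⁻¹ = [-1160/1667 368/1667; 414/1667 409/1667]
step 0: x' = x̄ + K·y = [505/1667, -1373/1667]
step 0: P' = (I − K·H)·P̄ = [1054/1667 -106/1667; -106/1667 308/1667]
step 1: x̄ = F·x = [1515/1667, 1736/1667]
step 1: P̄ = F·P·Fᵀ + Q = [11153/1667 -5688/1667; -5688/1667 12935/1667]
step 1: y = z − H·x̄ = [1446/1667, -10057/1667]
step 1: S = H·P̄·Hᵀ + R = [37131/1667 39028/1667; 39028/1667 96774/1667]
step 1: K = P̄·Hᵀ·S⁻¹ = [-419639/620915 262621/1241830; 152889/620915 301649/1241830]
step 1: x' = x̄ + K·y = [-236761/248366, -52275/248366]
step 1: P' = (I − K·H)·P̄ = [760769/1241830 -78509/1241830; -78509/1241830 227269/1241830]

step 0: x' = [505/1667, -1373/1667], P' = [1054/1667 -106/1667; -106/1667 308/1667]
step 1: x' = [-236761/248366, -52275/248366], P' = [760769/1241830 -78509/1241830; -78509/1241830 227269/1241830]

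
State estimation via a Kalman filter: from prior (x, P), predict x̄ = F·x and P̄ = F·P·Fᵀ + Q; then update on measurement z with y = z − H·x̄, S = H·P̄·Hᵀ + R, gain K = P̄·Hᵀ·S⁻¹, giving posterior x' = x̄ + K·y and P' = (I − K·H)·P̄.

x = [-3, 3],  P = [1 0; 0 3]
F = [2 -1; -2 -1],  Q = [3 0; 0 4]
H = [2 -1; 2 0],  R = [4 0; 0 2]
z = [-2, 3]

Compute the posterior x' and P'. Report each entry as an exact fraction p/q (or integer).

x̄ = F·x = [-9, 3]
P̄ = F·P·Fᵀ + Q = [10 -1; -1 11]
y = z − H·x̄ = [19, 21]
S = H·P̄·Hᵀ + R = [59 42; 42 42]
K = P̄·Hᵀ·S⁻¹ = [1/17 149/357; -11/17 214/357]
x' = x̄ + K·y = [15/17, 56/17]
P' = (I − K·H)·P̄ = [149/357 214/357; 214/357 1352/357]

x' = [15/17, 56/17]
P' = [149/357 214/357; 214/357 1352/357]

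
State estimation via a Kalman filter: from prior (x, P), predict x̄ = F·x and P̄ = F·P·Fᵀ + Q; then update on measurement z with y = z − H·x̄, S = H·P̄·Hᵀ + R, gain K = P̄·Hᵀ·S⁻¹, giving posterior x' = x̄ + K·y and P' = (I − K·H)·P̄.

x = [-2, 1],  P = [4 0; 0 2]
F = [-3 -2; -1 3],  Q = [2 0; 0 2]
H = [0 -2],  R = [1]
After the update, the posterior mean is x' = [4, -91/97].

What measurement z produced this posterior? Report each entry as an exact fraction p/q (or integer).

z = [2]

x̄ = F·x = [4, 5]
P̄ = F·P·Fᵀ + Q = [46 0; 0 24]
S = H·P̄·Hᵀ + R = [97]
K = P̄·Hᵀ·S⁻¹ = [0; -48/97]
x' − x̄ = [0, -576/97] = K·y
y = (KᵀK)⁻¹·Kᵀ·(x' − x̄) = [12]
z = y + H·x̄ = [12] + [-10] = [2]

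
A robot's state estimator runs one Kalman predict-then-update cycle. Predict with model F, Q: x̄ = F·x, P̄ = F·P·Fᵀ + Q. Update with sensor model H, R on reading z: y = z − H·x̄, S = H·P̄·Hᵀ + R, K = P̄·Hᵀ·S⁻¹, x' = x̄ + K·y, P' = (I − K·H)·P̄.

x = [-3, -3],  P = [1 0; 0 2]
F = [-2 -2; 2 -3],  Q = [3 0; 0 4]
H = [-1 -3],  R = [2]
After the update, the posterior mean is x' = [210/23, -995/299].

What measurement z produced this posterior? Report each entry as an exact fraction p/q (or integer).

x̄ = F·x = [12, 3]
P̄ = F·P·Fᵀ + Q = [15 8; 8 26]
S = H·P̄·Hᵀ + R = [299]
K = P̄·Hᵀ·S⁻¹ = [-3/23; -86/299]
x' − x̄ = [-66/23, -1892/299] = K·y
y = (KᵀK)⁻¹·Kᵀ·(x' − x̄) = [22]
z = y + H·x̄ = [22] + [-21] = [1]

z = [1]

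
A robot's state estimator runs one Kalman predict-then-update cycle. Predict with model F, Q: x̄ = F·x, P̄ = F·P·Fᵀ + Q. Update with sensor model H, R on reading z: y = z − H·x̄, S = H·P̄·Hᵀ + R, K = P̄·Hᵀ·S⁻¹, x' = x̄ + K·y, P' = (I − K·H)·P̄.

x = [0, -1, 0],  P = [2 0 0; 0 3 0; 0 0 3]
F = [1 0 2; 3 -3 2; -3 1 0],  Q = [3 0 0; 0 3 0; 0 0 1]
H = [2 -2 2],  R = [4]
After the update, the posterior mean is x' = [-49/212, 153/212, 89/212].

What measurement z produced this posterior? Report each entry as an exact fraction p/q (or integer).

x̄ = F·x = [0, 3, -1]
P̄ = F·P·Fᵀ + Q = [17 18 -6; 18 60 -27; -6 -27 22]
S = H·P̄·Hᵀ + R = [424]
K = P̄·Hᵀ·S⁻¹ = [-7/212; -69/212; 43/212]
x' − x̄ = [-49/212, -483/212, 301/212] = K·y
y = (KᵀK)⁻¹·Kᵀ·(x' − x̄) = [7]
z = y + H·x̄ = [7] + [-8] = [-1]

z = [-1]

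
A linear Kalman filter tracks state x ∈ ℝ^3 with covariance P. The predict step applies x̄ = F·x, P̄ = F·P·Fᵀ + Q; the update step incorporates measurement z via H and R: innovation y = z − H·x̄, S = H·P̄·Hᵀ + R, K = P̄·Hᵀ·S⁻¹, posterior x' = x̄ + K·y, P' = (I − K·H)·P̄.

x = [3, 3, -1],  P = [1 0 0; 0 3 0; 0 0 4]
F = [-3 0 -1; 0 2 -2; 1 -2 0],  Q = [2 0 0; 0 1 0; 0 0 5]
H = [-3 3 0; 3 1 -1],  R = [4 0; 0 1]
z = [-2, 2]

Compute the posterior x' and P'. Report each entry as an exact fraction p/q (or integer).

x̄ = F·x = [-8, 8, -3]
P̄ = F·P·Fᵀ + Q = [15 8 -3; 8 29 -12; -3 -12 18]
y = z − H·x̄ = [-50, 15]
S = H·P̄·Hᵀ + R = [256 27; 27 273]
K = P̄·Hᵀ·S⁻¹ = [-2415/23053 14903/69159; 5148/23053 14939/69159; -2106/23053 -3085/23053]
x' = x̄ + K·y = [10841/23053, 1719/23053, -10134/23053]
P' = (I − K·H)·P̄ = [50672/69159 41012/69159 59375/23053; 41012/69159 61604/69159 56567/23053; 59375/23053 56567/23053 237777/23053]

x' = [10841/23053, 1719/23053, -10134/23053]
P' = [50672/69159 41012/69159 59375/23053; 41012/69159 61604/69159 56567/23053; 59375/23053 56567/23053 237777/23053]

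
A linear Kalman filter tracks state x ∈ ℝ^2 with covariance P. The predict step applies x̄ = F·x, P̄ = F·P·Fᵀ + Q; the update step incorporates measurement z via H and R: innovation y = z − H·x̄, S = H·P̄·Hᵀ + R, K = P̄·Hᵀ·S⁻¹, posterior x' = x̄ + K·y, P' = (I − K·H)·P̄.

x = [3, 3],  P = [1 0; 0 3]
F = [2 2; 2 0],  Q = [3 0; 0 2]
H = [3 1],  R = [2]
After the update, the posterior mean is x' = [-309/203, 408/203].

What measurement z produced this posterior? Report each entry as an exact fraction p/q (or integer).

x̄ = F·x = [12, 6]
P̄ = F·P·Fᵀ + Q = [19 4; 4 6]
S = H·P̄·Hᵀ + R = [203]
K = P̄·Hᵀ·S⁻¹ = [61/203; 18/203]
x' − x̄ = [-2745/203, -810/203] = K·y
y = (KᵀK)⁻¹·Kᵀ·(x' − x̄) = [-45]
z = y + H·x̄ = [-45] + [42] = [-3]

z = [-3]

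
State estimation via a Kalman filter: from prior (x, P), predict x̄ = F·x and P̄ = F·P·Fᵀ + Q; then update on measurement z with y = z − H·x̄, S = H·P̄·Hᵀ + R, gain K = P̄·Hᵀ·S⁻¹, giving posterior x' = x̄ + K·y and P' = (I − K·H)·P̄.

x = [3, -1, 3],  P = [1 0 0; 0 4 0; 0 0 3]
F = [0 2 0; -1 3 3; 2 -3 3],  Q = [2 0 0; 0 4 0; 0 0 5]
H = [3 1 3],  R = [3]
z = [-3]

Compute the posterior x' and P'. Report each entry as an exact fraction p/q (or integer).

x' = [-1378/527, -4197/527, 2304/527]
P' = [9450/527 12006/527 -13446/527; 12006/527 24387/527 -20028/527; -13446/527 -20028/527 20255/527]

x̄ = F·x = [-2, 3, 18]
P̄ = F·P·Fᵀ + Q = [18 24 -24; 24 68 -11; -24 -11 72]
y = z − H·x̄ = [-54]
S = H·P̄·Hᵀ + R = [527]
K = P̄·Hᵀ·S⁻¹ = [6/527; 107/527; 133/527]
x' = x̄ + K·y = [-1378/527, -4197/527, 2304/527]
P' = (I − K·H)·P̄ = [9450/527 12006/527 -13446/527; 12006/527 24387/527 -20028/527; -13446/527 -20028/527 20255/527]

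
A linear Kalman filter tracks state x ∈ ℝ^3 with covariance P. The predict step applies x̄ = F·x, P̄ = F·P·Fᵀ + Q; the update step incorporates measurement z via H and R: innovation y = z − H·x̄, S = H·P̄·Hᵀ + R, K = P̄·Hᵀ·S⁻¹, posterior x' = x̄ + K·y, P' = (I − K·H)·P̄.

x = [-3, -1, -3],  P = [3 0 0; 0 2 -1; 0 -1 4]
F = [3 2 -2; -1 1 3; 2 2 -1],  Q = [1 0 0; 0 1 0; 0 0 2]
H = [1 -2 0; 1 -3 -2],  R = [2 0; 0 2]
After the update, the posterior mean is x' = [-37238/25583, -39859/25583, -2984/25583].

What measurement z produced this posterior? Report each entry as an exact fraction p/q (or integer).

x̄ = F·x = [-5, -7, -5]
P̄ = F·P·Fᵀ + Q = [60 -33 40; -33 36 -19; 40 -19 30]
S = H·P̄·Hᵀ + R = [338 285; 285 316]
K = P̄·Hᵀ·S⁻¹ = [17301/25583 -9208/25583; -3825/25583 -4889/25583; 14103/25583 -9724/25583]
x' − x̄ = [90677/25583, 139222/25583, 124931/25583] = K·y
y = (KᵀK)⁻¹·Kᵀ·(x' − x̄) = [-7, -23]
z = y + H·x̄ = [-7, -23] + [9, 26] = [2, 3]

z = [2, 3]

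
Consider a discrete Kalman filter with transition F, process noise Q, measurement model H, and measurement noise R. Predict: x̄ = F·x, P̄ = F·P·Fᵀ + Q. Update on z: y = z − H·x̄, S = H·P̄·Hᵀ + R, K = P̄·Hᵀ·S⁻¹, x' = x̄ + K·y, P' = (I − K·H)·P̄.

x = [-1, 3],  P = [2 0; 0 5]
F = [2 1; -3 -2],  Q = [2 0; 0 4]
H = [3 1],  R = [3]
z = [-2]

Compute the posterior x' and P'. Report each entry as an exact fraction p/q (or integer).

x̄ = F·x = [1, -3]
P̄ = F·P·Fᵀ + Q = [15 -22; -22 42]
y = z − H·x̄ = [-2]
S = H·P̄·Hᵀ + R = [48]
K = P̄·Hᵀ·S⁻¹ = [23/48; -1/2]
x' = x̄ + K·y = [1/24, -2]
P' = (I − K·H)·P̄ = [191/48 -21/2; -21/2 30]

x' = [1/24, -2]
P' = [191/48 -21/2; -21/2 30]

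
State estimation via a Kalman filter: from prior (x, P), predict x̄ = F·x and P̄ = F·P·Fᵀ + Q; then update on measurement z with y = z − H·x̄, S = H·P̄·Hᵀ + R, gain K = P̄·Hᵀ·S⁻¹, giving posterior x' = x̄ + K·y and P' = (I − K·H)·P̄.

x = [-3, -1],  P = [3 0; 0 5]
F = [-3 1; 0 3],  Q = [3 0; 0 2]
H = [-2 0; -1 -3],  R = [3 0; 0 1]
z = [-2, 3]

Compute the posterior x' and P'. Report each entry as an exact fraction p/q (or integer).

x' = [63956/52907, -74877/52907]
P' = [38445/52907 -12735/52907; -12735/52907 10081/52907]

x̄ = F·x = [8, -3]
P̄ = F·P·Fᵀ + Q = [35 15; 15 47]
y = z − H·x̄ = [14, 2]
S = H·P̄·Hᵀ + R = [143 160; 160 549]
K = P̄·Hᵀ·S⁻¹ = [-25630/52907 -240/52907; 8490/52907 -17508/52907]
x' = x̄ + K·y = [63956/52907, -74877/52907]
P' = (I − K·H)·P̄ = [38445/52907 -12735/52907; -12735/52907 10081/52907]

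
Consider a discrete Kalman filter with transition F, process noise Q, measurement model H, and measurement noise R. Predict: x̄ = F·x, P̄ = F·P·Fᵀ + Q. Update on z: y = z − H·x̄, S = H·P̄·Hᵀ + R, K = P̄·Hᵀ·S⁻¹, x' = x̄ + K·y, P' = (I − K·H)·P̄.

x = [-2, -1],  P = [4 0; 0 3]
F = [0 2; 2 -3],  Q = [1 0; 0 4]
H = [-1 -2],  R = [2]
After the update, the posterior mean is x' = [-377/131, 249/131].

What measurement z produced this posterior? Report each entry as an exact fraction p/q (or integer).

z = [-1]

x̄ = F·x = [-2, -1]
P̄ = F·P·Fᵀ + Q = [13 -18; -18 47]
S = H·P̄·Hᵀ + R = [131]
K = P̄·Hᵀ·S⁻¹ = [23/131; -76/131]
x' − x̄ = [-115/131, 380/131] = K·y
y = (KᵀK)⁻¹·Kᵀ·(x' − x̄) = [-5]
z = y + H·x̄ = [-5] + [4] = [-1]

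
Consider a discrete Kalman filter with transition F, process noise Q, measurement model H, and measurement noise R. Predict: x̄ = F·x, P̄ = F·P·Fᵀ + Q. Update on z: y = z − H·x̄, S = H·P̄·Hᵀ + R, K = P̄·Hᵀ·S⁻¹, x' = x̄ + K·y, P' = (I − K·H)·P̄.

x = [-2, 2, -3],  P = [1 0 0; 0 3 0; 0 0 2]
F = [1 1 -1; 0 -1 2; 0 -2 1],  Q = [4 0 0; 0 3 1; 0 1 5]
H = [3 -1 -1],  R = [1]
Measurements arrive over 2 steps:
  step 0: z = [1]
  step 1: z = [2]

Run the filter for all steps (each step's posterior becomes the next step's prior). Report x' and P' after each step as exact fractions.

step 0: x' = [-327/236, -415/118, -205/118], P' = [335/236 209/118 271/118; 209/118 297/59 28/59; 271/118 28/59 392/59]
step 1: x' = [-17481/100795, -380807/100795, 130747/100795], P' = [162106/100795 317377/100795 151028/100795; 317377/100795 1080159/100795 -105154/100795; 151028/100795 -105154/100795 582184/100795]

step 0: x̄ = F·x = [3, -8, -7]
step 0: P̄ = F·P·Fᵀ + Q = [10 -7 -8; -7 14 11; -8 11 19]
step 0: y = z − H·x̄ = [-23]
step 0: S = H·P̄·Hᵀ + R = [236]
step 0: K = P̄·Hᵀ·S⁻¹ = [45/236; -23/118; -27/118]
step 0: x' = x̄ + K·y = [-327/236, -415/118, -205/118]
step 0: P' = (I − K·H)·P̄ = [335/236 209/118 271/118; 209/118 297/59 28/59; 271/118 28/59 392/59]
step 1: x̄ = F·x = [-747/236, 5/118, 625/118]
step 1: P̄ = F·P·Fᵀ + Q = [3563/236 -1661/118 -1951/118; -1661/118 1930/59 1297/59; -1951/118 1297/59 1763/59]
step 1: y = z − H·x̄ = [3973/236]
step 1: S = H·P̄·Hᵀ + R = [100795/236]
step 1: K = P̄·Hᵀ·S⁻¹ = [17913/100795; -22874/100795; -23946/100795]
step 1: x' = x̄ + K·y = [-17481/100795, -380807/100795, 130747/100795]
step 1: P' = (I − K·H)·P̄ = [162106/100795 317377/100795 151028/100795; 317377/100795 1080159/100795 -105154/100795; 151028/100795 -105154/100795 582184/100795]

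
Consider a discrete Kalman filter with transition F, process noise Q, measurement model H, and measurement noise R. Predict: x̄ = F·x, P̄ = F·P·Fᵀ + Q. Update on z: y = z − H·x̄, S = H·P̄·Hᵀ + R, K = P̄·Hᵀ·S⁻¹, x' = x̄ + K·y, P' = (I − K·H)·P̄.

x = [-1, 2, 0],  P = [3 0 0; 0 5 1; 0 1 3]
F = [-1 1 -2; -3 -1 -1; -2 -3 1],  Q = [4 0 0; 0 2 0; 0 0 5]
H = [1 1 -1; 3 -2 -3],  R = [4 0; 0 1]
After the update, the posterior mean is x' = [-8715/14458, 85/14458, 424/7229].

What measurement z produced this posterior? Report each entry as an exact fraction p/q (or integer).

z = [-1, -2]

x̄ = F·x = [3, 1, -4]
P̄ = F·P·Fᵀ + Q = [20 11 -8; 11 39 32; -8 32 59]
S = H·P̄·Hᵀ + R = [96 186; 186 1264]
K = P̄·Hᵀ·S⁻¹ = [3147/7229 -217/14458; 8163/14458 -1407/7229; 2525/43374 -3155/14458]
x' − x̄ = [-52089/14458, -14373/14458, 29340/7229] = K·y
y = (KᵀK)⁻¹·Kᵀ·(x' − x̄) = [-9, -21]
z = y + H·x̄ = [-9, -21] + [8, 19] = [-1, -2]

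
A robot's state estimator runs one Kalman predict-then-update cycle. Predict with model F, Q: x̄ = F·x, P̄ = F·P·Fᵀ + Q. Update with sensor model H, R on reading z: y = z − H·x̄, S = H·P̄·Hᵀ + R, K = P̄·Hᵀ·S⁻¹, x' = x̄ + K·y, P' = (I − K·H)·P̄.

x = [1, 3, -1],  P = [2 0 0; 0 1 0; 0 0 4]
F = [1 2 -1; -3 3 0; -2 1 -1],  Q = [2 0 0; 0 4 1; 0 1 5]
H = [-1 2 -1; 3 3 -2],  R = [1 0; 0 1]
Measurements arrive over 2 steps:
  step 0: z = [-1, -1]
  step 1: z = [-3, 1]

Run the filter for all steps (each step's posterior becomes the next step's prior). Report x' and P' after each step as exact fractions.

step 0: x̄ = F·x = [8, 6, 2]
step 0: P̄ = F·P·Fᵀ + Q = [12 0 2; 0 31 16; 2 16 18]
step 0: y = z − H·x̄ = [-3, -39]
step 0: S = H·P̄·Hᵀ + R = [95 72; 72 244]
step 0: K = P̄·Hᵀ·S⁻¹ = [-130/409 92/409; 1708/4499 2483/17996; 408/4499 423/8998]
step 0: x' = x̄ + K·y = [74/409, -9357/17996, -949/8998]
step 0: P' = (I − K·H)·P̄ = [144/409 368/409 722/409; 368/409 92141/17996 80629/8998; 722/409 80629/8998 72279/4499]
step 1: x̄ = F·x = [-3390/4499, -37839/17996, -13971/17996]
step 1: P̄ = F·P·Fᵀ + Q = [14052/4499 24198/4499 -9964/4499; 24198/4499 666821/17996 -201763/17996; -9964/4499 -201763/17996 236369/17996]
step 1: y = z − H·x̄ = [-531/1636, 144251/17996]
step 1: S = H·P̄·Hᵀ + R = [301639/1636 549783/1636; 549783/1636 12112417/17996]
step 1: K = P̄·Hᵀ·S⁻¹ = [-61747822/200918419 3058934/15455263; 62825281/200918419 1025042/15455263; -1407618/200918419 -1474051/15455263]
step 1: x' = x̄ + K·y = [187403924/200918419, -336035296/200918419, -309126619/200918419]
step 1: P' = (I − K·H)·P̄ = [45255312/200918419 63014774/200918419 142522058/200918419; 63014774/200918419 427398886/200918419 728957717/200918419; 142522058/200918419 728957717/200918419 1316800994/200918419]

step 0: x' = [74/409, -9357/17996, -949/8998], P' = [144/409 368/409 722/409; 368/409 92141/17996 80629/8998; 722/409 80629/8998 72279/4499]
step 1: x' = [187403924/200918419, -336035296/200918419, -309126619/200918419], P' = [45255312/200918419 63014774/200918419 142522058/200918419; 63014774/200918419 427398886/200918419 728957717/200918419; 142522058/200918419 728957717/200918419 1316800994/200918419]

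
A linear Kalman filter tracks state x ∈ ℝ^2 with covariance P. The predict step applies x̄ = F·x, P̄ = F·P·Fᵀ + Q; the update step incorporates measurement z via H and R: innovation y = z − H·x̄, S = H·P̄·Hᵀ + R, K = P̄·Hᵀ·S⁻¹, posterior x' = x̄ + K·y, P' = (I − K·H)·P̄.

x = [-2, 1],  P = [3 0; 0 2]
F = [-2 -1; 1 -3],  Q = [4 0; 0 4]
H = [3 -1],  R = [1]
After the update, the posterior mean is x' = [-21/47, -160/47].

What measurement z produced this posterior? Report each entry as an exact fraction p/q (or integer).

x̄ = F·x = [3, -5]
P̄ = F·P·Fᵀ + Q = [18 0; 0 25]
S = H·P̄·Hᵀ + R = [188]
K = P̄·Hᵀ·S⁻¹ = [27/94; -25/188]
x' − x̄ = [-162/47, 75/47] = K·y
y = (KᵀK)⁻¹·Kᵀ·(x' − x̄) = [-12]
z = y + H·x̄ = [-12] + [14] = [2]

z = [2]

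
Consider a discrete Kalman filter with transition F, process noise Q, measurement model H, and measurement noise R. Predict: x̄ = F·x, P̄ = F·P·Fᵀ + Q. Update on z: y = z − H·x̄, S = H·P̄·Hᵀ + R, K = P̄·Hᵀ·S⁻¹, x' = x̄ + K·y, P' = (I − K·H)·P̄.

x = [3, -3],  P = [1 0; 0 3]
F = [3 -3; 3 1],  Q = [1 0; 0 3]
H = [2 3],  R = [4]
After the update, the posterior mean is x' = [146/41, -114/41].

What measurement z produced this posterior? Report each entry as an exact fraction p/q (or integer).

z = [-2]

x̄ = F·x = [18, 6]
P̄ = F·P·Fᵀ + Q = [37 0; 0 15]
S = H·P̄·Hᵀ + R = [287]
K = P̄·Hᵀ·S⁻¹ = [74/287; 45/287]
x' − x̄ = [-592/41, -360/41] = K·y
y = (KᵀK)⁻¹·Kᵀ·(x' − x̄) = [-56]
z = y + H·x̄ = [-56] + [54] = [-2]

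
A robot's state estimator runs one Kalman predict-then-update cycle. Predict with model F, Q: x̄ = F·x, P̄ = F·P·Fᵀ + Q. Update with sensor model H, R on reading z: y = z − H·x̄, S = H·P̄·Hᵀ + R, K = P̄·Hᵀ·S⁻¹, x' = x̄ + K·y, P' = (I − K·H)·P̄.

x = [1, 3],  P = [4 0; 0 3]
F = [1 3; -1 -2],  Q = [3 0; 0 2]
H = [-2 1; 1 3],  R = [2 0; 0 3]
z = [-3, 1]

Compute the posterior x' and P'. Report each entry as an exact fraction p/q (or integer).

x̄ = F·x = [10, -7]
P̄ = F·P·Fᵀ + Q = [34 -22; -22 18]
y = z − H·x̄ = [24, 12]
S = H·P̄·Hᵀ + R = [244 96; 96 67]
K = P̄·Hᵀ·S⁻¹ = [-1479/3566 208/1783; 541/3566 464/1783]
x' = x̄ + K·y = [2578/1783, -421/1783]
P' = (I − K·H)·P̄ = [723/1783 -33/1783; -33/1783 475/1783]

x' = [2578/1783, -421/1783]
P' = [723/1783 -33/1783; -33/1783 475/1783]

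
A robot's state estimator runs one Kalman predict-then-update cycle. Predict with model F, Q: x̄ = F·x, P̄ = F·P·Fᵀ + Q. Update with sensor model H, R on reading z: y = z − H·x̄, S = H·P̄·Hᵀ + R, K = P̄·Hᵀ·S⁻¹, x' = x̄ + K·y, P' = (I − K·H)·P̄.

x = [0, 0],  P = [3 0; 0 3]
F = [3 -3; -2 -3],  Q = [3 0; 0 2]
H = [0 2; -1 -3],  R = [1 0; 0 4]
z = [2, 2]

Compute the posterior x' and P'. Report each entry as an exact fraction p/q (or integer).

x̄ = F·x = [0, 0]
P̄ = F·P·Fᵀ + Q = [57 9; 9 41]
y = z − H·x̄ = [2, 2]
S = H·P̄·Hᵀ + R = [165 -264; -264 484]
K = P̄·Hᵀ·S⁻¹ = [-102/77 -69/77; 10/21 -1/77]
x' = x̄ + K·y = [-342/77, 214/231]
P' = (I − K·H)·P̄ = [39/7 -51/77; -51/77 5/21]

x' = [-342/77, 214/231]
P' = [39/7 -51/77; -51/77 5/21]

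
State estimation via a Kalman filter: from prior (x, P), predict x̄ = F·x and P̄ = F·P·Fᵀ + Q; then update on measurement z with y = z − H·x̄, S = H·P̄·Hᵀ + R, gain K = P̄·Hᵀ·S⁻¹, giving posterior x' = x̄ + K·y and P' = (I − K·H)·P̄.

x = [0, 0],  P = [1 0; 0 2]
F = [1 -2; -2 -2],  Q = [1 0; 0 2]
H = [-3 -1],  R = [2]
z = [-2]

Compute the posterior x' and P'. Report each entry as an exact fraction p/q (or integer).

x̄ = F·x = [0, 0]
P̄ = F·P·Fᵀ + Q = [10 6; 6 14]
y = z − H·x̄ = [-2]
S = H·P̄·Hᵀ + R = [142]
K = P̄·Hᵀ·S⁻¹ = [-18/71; -16/71]
x' = x̄ + K·y = [36/71, 32/71]
P' = (I − K·H)·P̄ = [62/71 -150/71; -150/71 482/71]

x' = [36/71, 32/71]
P' = [62/71 -150/71; -150/71 482/71]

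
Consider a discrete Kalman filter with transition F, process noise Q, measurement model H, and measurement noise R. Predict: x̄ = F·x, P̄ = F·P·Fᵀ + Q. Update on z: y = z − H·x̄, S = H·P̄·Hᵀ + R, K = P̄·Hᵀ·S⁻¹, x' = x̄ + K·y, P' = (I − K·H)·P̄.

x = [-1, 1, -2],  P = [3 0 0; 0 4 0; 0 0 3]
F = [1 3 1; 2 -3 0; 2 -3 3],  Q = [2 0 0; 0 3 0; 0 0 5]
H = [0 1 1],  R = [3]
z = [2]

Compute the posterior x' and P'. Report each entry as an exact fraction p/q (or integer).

x' = [-459/115, 316/115, -113/115]
P' = [7519/230 -1851/230 849/115; -1851/230 1929/230 -816/115; 849/115 -816/115 1008/115]

x̄ = F·x = [0, -5, -11]
P̄ = F·P·Fᵀ + Q = [44 -30 -21; -30 51 48; -21 48 80]
y = z − H·x̄ = [18]
S = H·P̄·Hᵀ + R = [230]
K = P̄·Hᵀ·S⁻¹ = [-51/230; 99/230; 64/115]
x' = x̄ + K·y = [-459/115, 316/115, -113/115]
P' = (I − K·H)·P̄ = [7519/230 -1851/230 849/115; -1851/230 1929/230 -816/115; 849/115 -816/115 1008/115]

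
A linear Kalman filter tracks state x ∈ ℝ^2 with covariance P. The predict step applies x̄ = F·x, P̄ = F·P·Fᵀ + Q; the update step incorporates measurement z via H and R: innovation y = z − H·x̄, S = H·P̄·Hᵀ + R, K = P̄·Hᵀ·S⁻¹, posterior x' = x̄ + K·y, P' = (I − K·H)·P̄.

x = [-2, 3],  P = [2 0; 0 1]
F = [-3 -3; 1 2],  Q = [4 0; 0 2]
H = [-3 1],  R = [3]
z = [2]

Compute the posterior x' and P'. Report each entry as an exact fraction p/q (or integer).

x̄ = F·x = [-3, 4]
P̄ = F·P·Fᵀ + Q = [31 -12; -12 8]
y = z − H·x̄ = [-11]
S = H·P̄·Hᵀ + R = [362]
K = P̄·Hᵀ·S⁻¹ = [-105/362; 22/181]
x' = x̄ + K·y = [69/362, 482/181]
P' = (I − K·H)·P̄ = [197/362 138/181; 138/181 480/181]

x' = [69/362, 482/181]
P' = [197/362 138/181; 138/181 480/181]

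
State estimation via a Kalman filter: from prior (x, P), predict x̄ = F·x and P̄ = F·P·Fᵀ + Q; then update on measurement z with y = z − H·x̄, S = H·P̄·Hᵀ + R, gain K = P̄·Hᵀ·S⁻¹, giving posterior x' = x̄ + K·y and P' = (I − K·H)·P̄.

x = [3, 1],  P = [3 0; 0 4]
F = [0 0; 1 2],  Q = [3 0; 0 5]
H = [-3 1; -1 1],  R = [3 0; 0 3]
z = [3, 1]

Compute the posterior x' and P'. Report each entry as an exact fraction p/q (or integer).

x̄ = F·x = [0, 5]
P̄ = F·P·Fᵀ + Q = [3 0; 0 24]
y = z − H·x̄ = [-2, -4]
S = H·P̄·Hᵀ + R = [54 33; 33 30]
K = P̄·Hᵀ·S⁻¹ = [-19/59 15/59; -8/59 56/59]
x' = x̄ + K·y = [-22/59, 87/59]
P' = (I − K·H)·P̄ = [51/59 96/59; 96/59 264/59]

x' = [-22/59, 87/59]
P' = [51/59 96/59; 96/59 264/59]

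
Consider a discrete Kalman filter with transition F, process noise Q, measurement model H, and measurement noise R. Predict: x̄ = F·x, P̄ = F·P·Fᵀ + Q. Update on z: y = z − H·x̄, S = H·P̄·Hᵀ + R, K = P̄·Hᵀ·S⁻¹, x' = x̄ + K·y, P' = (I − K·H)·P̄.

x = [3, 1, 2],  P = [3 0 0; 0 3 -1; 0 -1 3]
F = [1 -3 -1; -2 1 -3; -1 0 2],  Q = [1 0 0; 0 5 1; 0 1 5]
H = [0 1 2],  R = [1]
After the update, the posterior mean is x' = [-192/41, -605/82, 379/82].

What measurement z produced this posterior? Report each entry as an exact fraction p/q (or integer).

x̄ = F·x = [-2, -11, 1]
P̄ = F·P·Fᵀ + Q = [28 -14 -3; -14 53 -13; -3 -13 20]
S = H·P̄·Hᵀ + R = [82]
K = P̄·Hᵀ·S⁻¹ = [-10/41; 27/82; 27/82]
x' − x̄ = [-110/41, 297/82, 297/82] = K·y
y = (KᵀK)⁻¹·Kᵀ·(x' − x̄) = [11]
z = y + H·x̄ = [11] + [-9] = [2]

z = [2]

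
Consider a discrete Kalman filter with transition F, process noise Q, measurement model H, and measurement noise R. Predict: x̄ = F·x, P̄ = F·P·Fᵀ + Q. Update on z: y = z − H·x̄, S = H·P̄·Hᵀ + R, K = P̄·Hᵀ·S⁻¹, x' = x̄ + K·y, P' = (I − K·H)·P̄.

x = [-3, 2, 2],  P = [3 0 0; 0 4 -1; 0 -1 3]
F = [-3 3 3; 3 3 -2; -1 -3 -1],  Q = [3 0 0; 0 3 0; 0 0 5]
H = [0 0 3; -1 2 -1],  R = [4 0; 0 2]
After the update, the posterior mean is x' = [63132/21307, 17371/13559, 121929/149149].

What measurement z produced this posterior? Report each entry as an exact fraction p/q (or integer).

x̄ = F·x = [21, -7, -5]
P̄ = F·P·Fᵀ + Q = [75 -12 -24; -12 90 -42; -24 -42 41]
S = H·P̄·Hᵀ + R = [373 -303; -303 646]
K = P̄·Hᵀ·S⁻¹ = [-9891/21307 -7113/21307; -954/13559 4464/13559; 48855/149149 -404/149149]
x' − x̄ = [-384315/21307, 112284/13559, 867674/149149] = K·y
y = (KᵀK)⁻¹·Kᵀ·(x' − x̄) = [18, 29]
z = y + H·x̄ = [18, 29] + [-15, -30] = [3, -1]

z = [3, -1]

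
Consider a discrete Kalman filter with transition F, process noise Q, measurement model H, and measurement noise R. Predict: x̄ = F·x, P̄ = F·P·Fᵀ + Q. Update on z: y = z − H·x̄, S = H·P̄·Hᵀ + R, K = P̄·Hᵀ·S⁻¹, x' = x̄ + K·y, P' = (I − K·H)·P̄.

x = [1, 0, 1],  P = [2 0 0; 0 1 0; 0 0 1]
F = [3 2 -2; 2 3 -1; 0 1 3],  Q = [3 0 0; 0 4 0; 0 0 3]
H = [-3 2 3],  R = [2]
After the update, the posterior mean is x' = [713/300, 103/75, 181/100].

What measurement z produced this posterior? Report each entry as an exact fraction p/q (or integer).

x̄ = F·x = [1, 1, 3]
P̄ = F·P·Fᵀ + Q = [29 20 -4; 20 22 0; -4 0 13]
S = H·P̄·Hᵀ + R = [300]
K = P̄·Hᵀ·S⁻¹ = [-59/300; -4/75; 17/100]
x' − x̄ = [413/300, 28/75, -119/100] = K·y
y = (KᵀK)⁻¹·Kᵀ·(x' − x̄) = [-7]
z = y + H·x̄ = [-7] + [8] = [1]

z = [1]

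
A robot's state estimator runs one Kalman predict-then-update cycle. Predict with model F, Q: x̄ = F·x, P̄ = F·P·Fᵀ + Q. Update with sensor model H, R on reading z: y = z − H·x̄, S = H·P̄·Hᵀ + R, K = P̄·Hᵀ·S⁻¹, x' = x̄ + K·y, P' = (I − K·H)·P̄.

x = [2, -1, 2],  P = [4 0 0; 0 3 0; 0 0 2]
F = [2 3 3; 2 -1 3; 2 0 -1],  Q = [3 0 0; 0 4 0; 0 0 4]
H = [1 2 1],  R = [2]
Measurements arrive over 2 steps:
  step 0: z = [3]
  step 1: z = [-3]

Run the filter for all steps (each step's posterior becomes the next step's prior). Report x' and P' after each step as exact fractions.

step 0: x' = [-147/103, 314/103, -158/103], P' = [2748/103 -1052/103 -582/103; -1052/103 3203/412 -491/103; -582/103 -491/103 1590/103]
step 1: x' = [2706949/727295, -2867363/727295, 831356/727295], P' = [13824272/727295 6837126/727295 -27330922/727295; 6837126/727295 10756833/727295 -27809686/727295; -27330922/727295 -27809686/727295 83153422/727295]

step 0: x̄ = F·x = [7, 11, 2]
step 0: P̄ = F·P·Fᵀ + Q = [64 25 10; 25 41 10; 10 10 22]
step 0: y = z − H·x̄ = [-28]
step 0: S = H·P̄·Hᵀ + R = [412]
step 0: K = P̄·Hᵀ·S⁻¹ = [31/103; 117/412; 13/103]
step 0: x' = x̄ + K·y = [-147/103, 314/103, -158/103]
step 0: P' = (I − K·H)·P̄ = [2748/103 -1052/103 -582/103; -1052/103 3203/412 -491/103; -582/103 -491/103 1590/103]
step 1: x̄ = F·x = [174/103, -1082/103, -136/103]
step 1: P̄ = F·P·Fᵀ + Q = [17487/412 35047/412 -945/103; 35047/412 106739/412 5507/103; -945/103 5507/103 15322/103]
step 1: y = z − H·x̄ = [1817/103]
step 1: S = H·P̄·Hᵀ + R = [727295/412]
step 1: K = P̄·Hᵀ·S⁻¹ = [83801/727295; 270553/727295; 101564/727295]
step 1: x' = x̄ + K·y = [2706949/727295, -2867363/727295, 831356/727295]
step 1: P' = (I − K·H)·P̄ = [13824272/727295 6837126/727295 -27330922/727295; 6837126/727295 10756833/727295 -27809686/727295; -27330922/727295 -27809686/727295 83153422/727295]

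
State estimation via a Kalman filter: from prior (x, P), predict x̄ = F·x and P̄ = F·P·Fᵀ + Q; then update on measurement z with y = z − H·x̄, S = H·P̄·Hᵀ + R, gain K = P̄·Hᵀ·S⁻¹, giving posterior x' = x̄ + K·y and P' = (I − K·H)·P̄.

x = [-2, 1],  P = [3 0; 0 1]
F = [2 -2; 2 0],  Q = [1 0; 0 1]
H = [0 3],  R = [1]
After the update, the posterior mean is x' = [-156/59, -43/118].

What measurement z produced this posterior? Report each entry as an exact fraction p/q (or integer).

x̄ = F·x = [-6, -4]
P̄ = F·P·Fᵀ + Q = [17 12; 12 13]
S = H·P̄·Hᵀ + R = [118]
K = P̄·Hᵀ·S⁻¹ = [18/59; 39/118]
x' − x̄ = [198/59, 429/118] = K·y
y = (KᵀK)⁻¹·Kᵀ·(x' − x̄) = [11]
z = y + H·x̄ = [11] + [-12] = [-1]

z = [-1]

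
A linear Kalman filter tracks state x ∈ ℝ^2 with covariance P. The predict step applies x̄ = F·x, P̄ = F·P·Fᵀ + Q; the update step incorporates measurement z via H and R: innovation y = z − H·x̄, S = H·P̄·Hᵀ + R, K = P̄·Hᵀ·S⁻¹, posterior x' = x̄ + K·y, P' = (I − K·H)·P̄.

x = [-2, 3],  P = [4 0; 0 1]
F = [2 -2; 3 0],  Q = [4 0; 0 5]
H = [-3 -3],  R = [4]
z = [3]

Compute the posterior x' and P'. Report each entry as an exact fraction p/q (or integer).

x̄ = F·x = [-10, -6]
P̄ = F·P·Fᵀ + Q = [24 24; 24 41]
y = z − H·x̄ = [-45]
S = H·P̄·Hᵀ + R = [1021]
K = P̄·Hᵀ·S⁻¹ = [-144/1021; -195/1021]
x' = x̄ + K·y = [-3730/1021, 2649/1021]
P' = (I − K·H)·P̄ = [3768/1021 -3576/1021; -3576/1021 3836/1021]

x' = [-3730/1021, 2649/1021]
P' = [3768/1021 -3576/1021; -3576/1021 3836/1021]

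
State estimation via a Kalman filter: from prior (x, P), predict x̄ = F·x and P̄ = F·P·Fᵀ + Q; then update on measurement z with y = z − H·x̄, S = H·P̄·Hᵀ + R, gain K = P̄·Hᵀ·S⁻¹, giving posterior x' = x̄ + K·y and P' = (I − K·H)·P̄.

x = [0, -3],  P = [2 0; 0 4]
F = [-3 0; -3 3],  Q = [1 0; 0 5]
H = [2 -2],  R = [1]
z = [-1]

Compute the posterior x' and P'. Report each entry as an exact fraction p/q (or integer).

x' = [-38/169, 37/169]
P' = [3207/169 3206/169; 3206/169 3247/169]

x̄ = F·x = [0, -9]
P̄ = F·P·Fᵀ + Q = [19 18; 18 59]
y = z − H·x̄ = [-19]
S = H·P̄·Hᵀ + R = [169]
K = P̄·Hᵀ·S⁻¹ = [2/169; -82/169]
x' = x̄ + K·y = [-38/169, 37/169]
P' = (I − K·H)·P̄ = [3207/169 3206/169; 3206/169 3247/169]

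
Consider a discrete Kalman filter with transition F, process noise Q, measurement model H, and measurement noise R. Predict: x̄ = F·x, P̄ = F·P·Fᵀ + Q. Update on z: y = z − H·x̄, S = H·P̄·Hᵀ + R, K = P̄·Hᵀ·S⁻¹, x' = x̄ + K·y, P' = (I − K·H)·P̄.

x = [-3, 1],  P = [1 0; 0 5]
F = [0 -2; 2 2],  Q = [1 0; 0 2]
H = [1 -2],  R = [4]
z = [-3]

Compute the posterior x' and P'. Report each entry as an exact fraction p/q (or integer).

x' = [-967/209, -188/209]
P' = [668/209 212/209; 212/209 250/209]

x̄ = F·x = [-2, -4]
P̄ = F·P·Fᵀ + Q = [21 -20; -20 26]
y = z − H·x̄ = [-9]
S = H·P̄·Hᵀ + R = [209]
K = P̄·Hᵀ·S⁻¹ = [61/209; -72/209]
x' = x̄ + K·y = [-967/209, -188/209]
P' = (I − K·H)·P̄ = [668/209 212/209; 212/209 250/209]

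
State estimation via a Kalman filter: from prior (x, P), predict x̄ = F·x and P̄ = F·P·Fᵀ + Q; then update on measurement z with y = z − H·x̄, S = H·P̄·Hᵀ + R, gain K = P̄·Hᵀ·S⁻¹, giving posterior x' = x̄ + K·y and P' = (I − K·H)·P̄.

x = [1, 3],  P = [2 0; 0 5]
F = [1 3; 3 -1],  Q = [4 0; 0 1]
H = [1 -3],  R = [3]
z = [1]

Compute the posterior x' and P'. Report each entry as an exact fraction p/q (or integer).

x̄ = F·x = [10, 0]
P̄ = F·P·Fᵀ + Q = [51 -9; -9 24]
y = z − H·x̄ = [-9]
S = H·P̄·Hᵀ + R = [324]
K = P̄·Hᵀ·S⁻¹ = [13/54; -1/4]
x' = x̄ + K·y = [47/6, 9/4]
P' = (I − K·H)·P̄ = [290/9 21/2; 21/2 15/4]

x' = [47/6, 9/4]
P' = [290/9 21/2; 21/2 15/4]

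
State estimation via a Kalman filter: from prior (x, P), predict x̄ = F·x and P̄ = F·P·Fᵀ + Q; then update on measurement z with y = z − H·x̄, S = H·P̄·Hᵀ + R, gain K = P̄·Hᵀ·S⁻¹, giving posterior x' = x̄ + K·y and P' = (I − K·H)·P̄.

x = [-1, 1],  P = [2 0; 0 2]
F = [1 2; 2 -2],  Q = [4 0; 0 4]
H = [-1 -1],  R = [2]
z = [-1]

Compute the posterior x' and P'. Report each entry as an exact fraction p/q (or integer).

x' = [17/7, -12/7]
P' = [73/7 -68/7; -68/7 76/7]

x̄ = F·x = [1, -4]
P̄ = F·P·Fᵀ + Q = [14 -4; -4 20]
y = z − H·x̄ = [-4]
S = H·P̄·Hᵀ + R = [28]
K = P̄·Hᵀ·S⁻¹ = [-5/14; -4/7]
x' = x̄ + K·y = [17/7, -12/7]
P' = (I − K·H)·P̄ = [73/7 -68/7; -68/7 76/7]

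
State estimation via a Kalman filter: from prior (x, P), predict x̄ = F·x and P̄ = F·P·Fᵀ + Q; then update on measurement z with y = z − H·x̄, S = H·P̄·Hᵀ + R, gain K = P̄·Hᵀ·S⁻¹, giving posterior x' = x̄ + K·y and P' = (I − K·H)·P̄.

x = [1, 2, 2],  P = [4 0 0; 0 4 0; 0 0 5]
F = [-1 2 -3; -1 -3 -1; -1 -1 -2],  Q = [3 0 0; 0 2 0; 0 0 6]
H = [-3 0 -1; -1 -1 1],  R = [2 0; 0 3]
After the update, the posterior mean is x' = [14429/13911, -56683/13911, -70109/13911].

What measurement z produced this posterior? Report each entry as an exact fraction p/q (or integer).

z = [2, -3]

x̄ = F·x = [-3, -9, -7]
P̄ = F·P·Fᵀ + Q = [68 -5 26; -5 47 26; 26 26 34]
S = H·P̄·Hᵀ + R = [804 129; 129 38]
K = P̄·Hᵀ·S⁻¹ = [-3967/13911 -26/4637; 1646/13911 -3815/4637; -1934/13911 -8/4637]
x' − x̄ = [56162/13911, 68516/13911, 27268/13911] = K·y
y = (KᵀK)⁻¹·Kᵀ·(x' − x̄) = [-14, -8]
z = y + H·x̄ = [-14, -8] + [16, 5] = [2, -3]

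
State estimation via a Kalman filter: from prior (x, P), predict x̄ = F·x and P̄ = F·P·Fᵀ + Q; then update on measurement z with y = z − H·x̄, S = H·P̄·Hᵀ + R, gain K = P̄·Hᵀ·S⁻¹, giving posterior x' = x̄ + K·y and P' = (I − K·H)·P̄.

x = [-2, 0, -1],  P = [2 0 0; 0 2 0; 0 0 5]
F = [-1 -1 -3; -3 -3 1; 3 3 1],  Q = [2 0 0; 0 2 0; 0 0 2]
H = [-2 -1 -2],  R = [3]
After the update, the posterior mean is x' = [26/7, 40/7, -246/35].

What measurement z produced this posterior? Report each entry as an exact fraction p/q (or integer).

z = [1]

x̄ = F·x = [5, 5, -7]
P̄ = F·P·Fᵀ + Q = [51 -3 -27; -3 43 -31; -27 -31 43]
S = H·P̄·Hᵀ + R = [70]
K = P̄·Hᵀ·S⁻¹ = [-9/14; 5/14; -1/70]
x' − x̄ = [-9/7, 5/7, -1/35] = K·y
y = (KᵀK)⁻¹·Kᵀ·(x' − x̄) = [2]
z = y + H·x̄ = [2] + [-1] = [1]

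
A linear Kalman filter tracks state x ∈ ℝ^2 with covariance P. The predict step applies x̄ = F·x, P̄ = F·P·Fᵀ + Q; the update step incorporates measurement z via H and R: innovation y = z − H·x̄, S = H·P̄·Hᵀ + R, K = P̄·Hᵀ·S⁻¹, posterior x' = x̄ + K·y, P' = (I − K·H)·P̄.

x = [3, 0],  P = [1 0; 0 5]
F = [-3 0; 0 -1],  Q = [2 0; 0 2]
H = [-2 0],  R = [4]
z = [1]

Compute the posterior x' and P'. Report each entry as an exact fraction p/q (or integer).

x' = [-29/24, 0]
P' = [11/12 0; 0 7]

x̄ = F·x = [-9, 0]
P̄ = F·P·Fᵀ + Q = [11 0; 0 7]
y = z − H·x̄ = [-17]
S = H·P̄·Hᵀ + R = [48]
K = P̄·Hᵀ·S⁻¹ = [-11/24; 0]
x' = x̄ + K·y = [-29/24, 0]
P' = (I − K·H)·P̄ = [11/12 0; 0 7]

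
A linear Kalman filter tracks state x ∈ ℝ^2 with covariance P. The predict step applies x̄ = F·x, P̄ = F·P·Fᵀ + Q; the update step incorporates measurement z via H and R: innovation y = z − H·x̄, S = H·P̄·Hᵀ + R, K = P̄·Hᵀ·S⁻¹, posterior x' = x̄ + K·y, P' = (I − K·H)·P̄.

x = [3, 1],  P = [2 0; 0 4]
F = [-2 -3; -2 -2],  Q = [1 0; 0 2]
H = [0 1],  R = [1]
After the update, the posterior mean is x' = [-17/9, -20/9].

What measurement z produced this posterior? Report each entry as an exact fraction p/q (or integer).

z = [-2]

x̄ = F·x = [-9, -8]
P̄ = F·P·Fᵀ + Q = [45 32; 32 26]
S = H·P̄·Hᵀ + R = [27]
K = P̄·Hᵀ·S⁻¹ = [32/27; 26/27]
x' − x̄ = [64/9, 52/9] = K·y
y = (KᵀK)⁻¹·Kᵀ·(x' − x̄) = [6]
z = y + H·x̄ = [6] + [-8] = [-2]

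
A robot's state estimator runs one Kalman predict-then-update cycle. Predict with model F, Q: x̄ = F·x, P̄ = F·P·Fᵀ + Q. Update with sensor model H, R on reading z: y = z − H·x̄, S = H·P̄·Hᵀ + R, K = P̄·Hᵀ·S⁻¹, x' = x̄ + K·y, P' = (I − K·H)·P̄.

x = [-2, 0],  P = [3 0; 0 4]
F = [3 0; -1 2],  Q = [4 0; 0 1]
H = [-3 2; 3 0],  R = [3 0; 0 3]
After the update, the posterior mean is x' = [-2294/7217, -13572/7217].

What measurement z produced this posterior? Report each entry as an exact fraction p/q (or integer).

z = [-3, -1]

x̄ = F·x = [-6, 2]
P̄ = F·P·Fᵀ + Q = [31 -9; -9 20]
S = H·P̄·Hᵀ + R = [470 -333; -333 282]
K = P̄·Hᵀ·S⁻¹ = [-111/7217 2249/7217; 3301/7217 3207/7217]
x' − x̄ = [41008/7217, -28006/7217] = K·y
y = (KᵀK)⁻¹·Kᵀ·(x' − x̄) = [-25, 17]
z = y + H·x̄ = [-25, 17] + [22, -18] = [-3, -1]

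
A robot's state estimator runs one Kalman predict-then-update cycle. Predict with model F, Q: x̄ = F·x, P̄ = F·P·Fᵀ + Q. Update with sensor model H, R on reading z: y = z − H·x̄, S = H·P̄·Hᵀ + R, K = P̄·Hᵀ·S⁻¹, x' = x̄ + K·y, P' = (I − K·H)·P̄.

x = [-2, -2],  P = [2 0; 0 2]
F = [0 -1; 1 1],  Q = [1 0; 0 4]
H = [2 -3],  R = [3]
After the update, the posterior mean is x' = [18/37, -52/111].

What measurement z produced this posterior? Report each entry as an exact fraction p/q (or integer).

x̄ = F·x = [2, -4]
P̄ = F·P·Fᵀ + Q = [3 -2; -2 8]
S = H·P̄·Hᵀ + R = [111]
K = P̄·Hᵀ·S⁻¹ = [4/37; -28/111]
x' − x̄ = [-56/37, 392/111] = K·y
y = (KᵀK)⁻¹·Kᵀ·(x' − x̄) = [-14]
z = y + H·x̄ = [-14] + [16] = [2]

z = [2]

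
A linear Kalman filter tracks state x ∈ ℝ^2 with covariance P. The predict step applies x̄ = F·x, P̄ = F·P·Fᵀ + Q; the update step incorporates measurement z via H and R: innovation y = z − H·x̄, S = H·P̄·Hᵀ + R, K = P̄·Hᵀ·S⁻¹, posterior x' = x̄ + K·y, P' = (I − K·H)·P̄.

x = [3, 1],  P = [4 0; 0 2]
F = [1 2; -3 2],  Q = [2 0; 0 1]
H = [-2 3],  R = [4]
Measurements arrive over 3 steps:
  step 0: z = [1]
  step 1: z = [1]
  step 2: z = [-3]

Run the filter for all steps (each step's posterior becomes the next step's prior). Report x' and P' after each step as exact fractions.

step 0: x' = [1285/513, 985/513], P' = [5582/513 3668/513; 3668/513 2636/513]
step 1: x' = [92075/178449, 20335/31491], P' = [236684/59483 24544/10497; 24544/10497 56428/31491]
step 2: x' = [328834135/217751531, 483167/217751531], P' = [813092690/217751531 479700620/217751531; 479700620/217751531 374053028/217751531]

step 0: x̄ = F·x = [5, -7]
step 0: P̄ = F·P·Fᵀ + Q = [14 -4; -4 45]
step 0: y = z − H·x̄ = [32]
step 0: S = H·P̄·Hᵀ + R = [513]
step 0: K = P̄·Hᵀ·S⁻¹ = [-40/513; 143/513]
step 0: x' = x̄ + K·y = [1285/513, 985/513]
step 0: P' = (I − K·H)·P̄ = [5582/513 3668/513; 3668/513 2636/513]
step 1: x̄ = F·x = [1085/171, -1885/513]
step 1: P̄ = F·P·Fᵀ + Q = [3536/57 -6958/171; -6958/171 17279/513]
step 1: y = z − H·x̄ = [4226/171]
step 1: S = H·P̄·Hᵀ + R = [59483/57]
step 1: K = P̄·Hᵀ·S⁻¹ = [-14030/59483; 1835/10497]
step 1: x' = x̄ + K·y = [92075/178449, 20335/31491]
step 1: P' = (I − K·H)·P̄ = [236684/59483 24544/10497; 24544/10497 56428/31491]
step 2: x̄ = F·x = [967615/535347, -137285/535347]
step 2: P̄ = F·P·Fᵀ + Q = [12044930/535347 -7560340/535347; -7560340/535347 8522927/535347]
step 2: y = z − H·x̄ = [741044/535347]
step 2: S = H·P̄·Hᵀ + R = [217751531/535347]
step 2: K = P̄·Hᵀ·S⁻¹ = [-46770880/217751531; 40689461/217751531]
step 2: x' = x̄ + K·y = [328834135/217751531, 483167/217751531]
step 2: P' = (I − K·H)·P̄ = [813092690/217751531 479700620/217751531; 479700620/217751531 374053028/217751531]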